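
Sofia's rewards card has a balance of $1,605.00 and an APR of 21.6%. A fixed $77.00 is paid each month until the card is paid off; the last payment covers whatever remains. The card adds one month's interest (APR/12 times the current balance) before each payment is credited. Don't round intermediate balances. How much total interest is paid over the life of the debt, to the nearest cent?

$425.12

Monthly rate r = 21.6%/12 = 1.8% = 0.018.
Payoff takes n = ⌈−ln(1 − rB₀/P)/ln(1+r)⌉ = ⌈26.363⌉ = 27 payments; the last is $28.12.
Total paid = 26·$77.00 + $28.12 = $2,030.12.
Total interest = total paid − principal = $2,030.12 − $1,605.00 = $425.12.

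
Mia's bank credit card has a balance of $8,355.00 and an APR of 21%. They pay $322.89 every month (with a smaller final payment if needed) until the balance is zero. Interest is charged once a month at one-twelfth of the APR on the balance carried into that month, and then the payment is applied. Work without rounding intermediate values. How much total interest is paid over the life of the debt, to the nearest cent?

$2,868.18

Monthly rate r = 21%/12 = 1.75% = 0.0175.
Payoff takes n = ⌈−ln(1 − rB₀/P)/ln(1+r)⌉ = ⌈34.757⌉ = 35 payments; the last is $244.92.
Total paid = 34·$322.89 + $244.92 = $11,223.18.
Total interest = total paid − principal = $11,223.18 − $8,355.00 = $2,868.18.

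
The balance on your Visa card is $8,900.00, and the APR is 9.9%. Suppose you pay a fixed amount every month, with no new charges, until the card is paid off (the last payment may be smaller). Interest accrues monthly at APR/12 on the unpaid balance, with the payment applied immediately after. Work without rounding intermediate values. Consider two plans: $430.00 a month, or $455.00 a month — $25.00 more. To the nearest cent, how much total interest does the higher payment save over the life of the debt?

$53.15

Monthly rate r = 9.9%/12 = 0.825% = 0.00825.
At $430.00/mo: n = ⌈−ln(1 − rB₀/P)/ln(1+r)⌉ = 23 payments (last $339.70); total interest = total paid − $8,900.00 = $899.70.
At $455.00/mo: 22 payments (last $191.55); total interest $846.55.
Interest saved = $899.70 − $846.55 = $53.15.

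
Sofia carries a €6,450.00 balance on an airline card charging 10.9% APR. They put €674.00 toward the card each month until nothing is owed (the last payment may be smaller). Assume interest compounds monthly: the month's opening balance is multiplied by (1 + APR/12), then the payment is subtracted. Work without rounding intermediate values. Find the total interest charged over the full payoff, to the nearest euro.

€328

Monthly rate r = 10.9%/12 = 0.908333% = 0.00908333.
Payoff takes n = ⌈−ln(1 − rB₀/P)/ln(1+r)⌉ = ⌈10.057⌉ = 11 payments; the last is €38.48.
Total paid = 10·€674.00 + €38.48 = €6,778.48.
Total interest = total paid − principal = €6,778.48 − €6,450.00 = €328.48.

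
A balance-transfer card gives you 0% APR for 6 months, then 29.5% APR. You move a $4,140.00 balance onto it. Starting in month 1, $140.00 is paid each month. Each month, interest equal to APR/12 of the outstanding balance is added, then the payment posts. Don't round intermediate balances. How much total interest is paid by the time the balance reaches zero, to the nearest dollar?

Promo months 1–6 at r₀ = 0%/12 = 0; months 7+ at r₁ = 29.5%/12 = 0.0245833.
After month 6 (no interest yet): B = $4,140.00 − 6·$140.00 = $3,300.00.
Then at r₁ with $140.00/mo: n₂ = −ln(1 − r₁·B/P)/ln(1+r₁) ≈ 35.67 → 36 more payments.
Total paid = 41·$140.00 + $93.85 = $5,833.85; interest = $5,833.85 − $4,140.00 = $1,693.85.

$1,694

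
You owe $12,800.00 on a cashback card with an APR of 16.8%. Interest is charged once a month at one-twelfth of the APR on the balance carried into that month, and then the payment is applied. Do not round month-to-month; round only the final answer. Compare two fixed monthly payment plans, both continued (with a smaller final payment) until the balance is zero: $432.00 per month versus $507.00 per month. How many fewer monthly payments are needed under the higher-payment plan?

7 fewer payments

Monthly rate r = 16.8%/12 = 1.4% = 0.014.
At $432.00/mo: n = ⌈−ln(1 − rB₀/P)/ln(1+r)⌉ = 39 payments (last $234.30); total interest = total paid − $12,800.00 = $3,850.30.
At $507.00/mo: 32 payments (last $187.43); total interest $3,104.43.
Payments saved = 39 − 32 = 7.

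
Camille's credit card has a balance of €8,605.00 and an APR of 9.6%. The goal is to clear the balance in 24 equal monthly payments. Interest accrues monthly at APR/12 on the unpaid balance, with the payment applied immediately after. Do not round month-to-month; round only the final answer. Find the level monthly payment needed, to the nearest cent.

Monthly rate r = 9.6%/12 = 0.8% = 0.008.
Level-payment amortization: P = B₀·r / (1 − (1+r)^(−n)) = 8605.00·0.008 / (1 − 1.008^(−24)).
Denominator 1 − (1+r)^(−24) = 0.174062415.
P = 68.84 / 0.174062415 ≈ 395.49.

€395.49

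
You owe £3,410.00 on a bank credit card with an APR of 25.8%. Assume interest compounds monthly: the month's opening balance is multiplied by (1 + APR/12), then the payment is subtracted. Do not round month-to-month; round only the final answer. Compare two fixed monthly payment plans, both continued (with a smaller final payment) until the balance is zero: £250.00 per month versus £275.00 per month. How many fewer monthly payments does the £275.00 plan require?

Monthly rate r = 25.8%/12 = 2.15% = 0.0215.
At £250.00/mo: n = ⌈−ln(1 − rB₀/P)/ln(1+r)⌉ = 17 payments (last £79.77); total interest = total paid − £3,410.00 = £669.77.
At £275.00/mo: 15 payments (last £159.13); total interest £599.13.
Payments saved = 17 − 15 = 2.

2 fewer payments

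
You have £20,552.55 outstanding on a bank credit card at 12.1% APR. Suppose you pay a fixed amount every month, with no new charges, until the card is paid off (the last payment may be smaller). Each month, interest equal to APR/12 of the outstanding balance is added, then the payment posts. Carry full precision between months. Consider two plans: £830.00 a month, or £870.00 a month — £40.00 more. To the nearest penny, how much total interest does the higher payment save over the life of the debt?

Monthly rate r = 12.1%/12 = 1.00833% = 0.0100833.
At £830.00/mo: n = ⌈−ln(1 − rB₀/P)/ln(1+r)⌉ = 29 payments (last £525.65); total interest = total paid − £20,552.55 = £3,213.10.
At £870.00/mo: 28 payments (last £103.74); total interest £3,041.19.
Interest saved = £3,213.10 − £3,041.19 = £171.91.

£171.91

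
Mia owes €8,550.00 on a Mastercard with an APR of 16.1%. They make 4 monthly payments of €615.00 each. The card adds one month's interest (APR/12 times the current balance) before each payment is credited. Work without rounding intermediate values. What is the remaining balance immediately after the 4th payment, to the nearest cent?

Monthly rate r = 16.1%/12 = 1.34167% = 0.0134167.
Each month: B ← B·(1+r) − €615.00.
Month 1: interest €114.71; balance after payment €8,049.71.
Month 2: interest €108.00; balance after payment €7,542.71.
Month 3: interest €101.20; balance after payment €7,028.91.
Month 4: interest €94.30; balance after payment €6,508.22.

€6,508.22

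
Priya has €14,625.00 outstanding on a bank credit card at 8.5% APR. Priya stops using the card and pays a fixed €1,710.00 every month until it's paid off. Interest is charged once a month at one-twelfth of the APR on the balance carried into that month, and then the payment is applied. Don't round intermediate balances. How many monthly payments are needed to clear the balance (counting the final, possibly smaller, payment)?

Monthly rate r = 8.5%/12 = 0.708333% = 0.00708333.
Recurrence: B ← B·(1+r) − €1,710.00.
Month 1: interest €103.59; balance after payment €13,018.59.
Month 2: interest €92.22; balance after payment €11,400.81.
Closed form: n = −ln(1 − rB₀/P)/ln(1+r) = −ln(0.93942)/ln(1.00708) ≈ 8.854, so the balance reaches zero during payment 9.

9 months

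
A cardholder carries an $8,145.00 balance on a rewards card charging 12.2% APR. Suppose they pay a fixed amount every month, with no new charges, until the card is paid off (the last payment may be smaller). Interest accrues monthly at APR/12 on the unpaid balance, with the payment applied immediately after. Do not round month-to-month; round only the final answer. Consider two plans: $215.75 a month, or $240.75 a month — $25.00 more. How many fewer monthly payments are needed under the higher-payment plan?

6 fewer payments

Monthly rate r = 12.2%/12 = 1.01667% = 0.0101667.
At $215.75/mo: n = ⌈−ln(1 − rB₀/P)/ln(1+r)⌉ = 48 payments (last $187.46); total interest = total paid − $8,145.00 = $2,182.71.
At $240.75/mo: 42 payments (last $162.10); total interest $1,887.85.
Payments saved = 48 − 42 = 6.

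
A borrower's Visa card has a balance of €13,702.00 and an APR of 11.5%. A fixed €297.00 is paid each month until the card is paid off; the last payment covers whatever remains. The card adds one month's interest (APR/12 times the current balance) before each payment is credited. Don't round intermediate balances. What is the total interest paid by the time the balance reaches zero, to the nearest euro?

€4,472

Monthly rate r = 11.5%/12 = 0.958333% = 0.00958333.
Payoff takes n = ⌈−ln(1 − rB₀/P)/ln(1+r)⌉ = ⌈61.191⌉ = 62 payments; the last is €56.85.
Total paid = 61·€297.00 + €56.85 = €18,173.85.
Total interest = total paid − principal = €18,173.85 − €13,702.00 = €4,471.85.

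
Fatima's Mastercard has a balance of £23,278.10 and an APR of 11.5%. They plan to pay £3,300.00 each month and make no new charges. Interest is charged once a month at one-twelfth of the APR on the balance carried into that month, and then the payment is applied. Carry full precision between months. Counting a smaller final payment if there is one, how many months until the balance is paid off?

8 payments

Monthly rate r = 11.5%/12 = 0.958333% = 0.00958333.
Recurrence: B ← B·(1+r) − £3,300.00.
Month 1: interest £223.08; balance after payment £20,201.18.
Month 2: interest £193.59; balance after payment £17,094.78.
Closed form: n = −ln(1 − rB₀/P)/ln(1+r) = −ln(0.9324)/ln(1.00958) ≈ 7.339, so the balance reaches zero during payment 8.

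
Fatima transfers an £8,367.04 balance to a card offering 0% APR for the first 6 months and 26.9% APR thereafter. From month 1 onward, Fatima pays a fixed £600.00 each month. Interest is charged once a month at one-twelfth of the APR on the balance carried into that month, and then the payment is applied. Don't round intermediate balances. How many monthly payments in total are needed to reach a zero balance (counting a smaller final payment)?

15 payments

Promo months 1–6 at r₀ = 0%/12 = 0; months 7+ at r₁ = 26.9%/12 = 0.0224167.
After month 6 (no interest yet): B = £8,367.04 − 6·£600.00 = £4,767.04.
Then at r₁ with £600.00/mo: n₂ = −ln(1 − r₁·B/P)/ln(1+r₁) ≈ 8.85 → 9 more payments.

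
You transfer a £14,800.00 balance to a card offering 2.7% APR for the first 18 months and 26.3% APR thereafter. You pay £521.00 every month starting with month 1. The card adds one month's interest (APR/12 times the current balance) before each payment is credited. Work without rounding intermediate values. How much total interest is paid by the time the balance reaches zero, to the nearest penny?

£1,368.59

Promo months 1–18 at r₀ = 2.7%/12 = 0.00225; months 19+ at r₁ = 26.3%/12 = 0.0219167.
After month 18: iterate B ← B·(1+r₀) − £521.00 for 18 months → £5,851.48.
Then at r₁ with £521.00/mo: n₂ = −ln(1 − r₁·B/P)/ln(1+r₁) ≈ 13.03 → 14 more payments.
Total paid = 31·£521.00 + £17.59 = £16,168.59; interest = £16,168.59 − £14,800.00 = £1,368.59.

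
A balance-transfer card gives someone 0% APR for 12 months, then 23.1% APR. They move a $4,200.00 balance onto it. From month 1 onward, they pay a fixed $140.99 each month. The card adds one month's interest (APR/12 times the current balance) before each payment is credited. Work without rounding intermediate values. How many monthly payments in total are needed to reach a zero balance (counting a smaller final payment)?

Promo months 1–12 at r₀ = 0%/12 = 0; months 13+ at r₁ = 23.1%/12 = 0.01925.
After month 12 (no interest yet): B = $4,200.00 − 12·$140.99 = $2,508.12.
Then at r₁ with $140.99/mo: n₂ = −ln(1 − r₁·B/P)/ln(1+r₁) ≈ 21.99 → 22 more payments.

34 months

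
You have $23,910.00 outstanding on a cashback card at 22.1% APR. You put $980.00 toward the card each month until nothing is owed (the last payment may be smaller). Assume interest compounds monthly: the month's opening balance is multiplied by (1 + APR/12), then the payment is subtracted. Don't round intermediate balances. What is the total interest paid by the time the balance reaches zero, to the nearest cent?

$8,130.98

Monthly rate r = 22.1%/12 = 1.84167% = 0.0184167.
Payoff takes n = ⌈−ln(1 − rB₀/P)/ln(1+r)⌉ = ⌈32.693⌉ = 33 payments; the last is $680.98.
Total paid = 32·$980.00 + $680.98 = $32,040.98.
Total interest = total paid − principal = $32,040.98 − $23,910.00 = $8,130.98.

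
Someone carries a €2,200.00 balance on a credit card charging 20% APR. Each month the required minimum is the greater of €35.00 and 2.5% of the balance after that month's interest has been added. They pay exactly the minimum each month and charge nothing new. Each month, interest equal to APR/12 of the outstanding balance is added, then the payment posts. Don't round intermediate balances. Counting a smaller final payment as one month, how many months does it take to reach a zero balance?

Monthly rate r = 20%/12 = 1.66667% = 0.0166667.
While 2.5% of the post-interest balance exceeds €35.00, each month B ← (B·(1+r))·(1 − 0.025), i.e. B shrinks by the factor (1+r)·0.975 = 0.99125.
This holds for months 1–54. Entering month 55 the balance is €1,368.72; 2.5% of the post-interest balance is now below €35.00, so the flat €35.00 minimum applies from here.
From month 55 a fixed €35.00 at rate r clears €1,368.72 in 64 more payments. Total: 54 + 64 = 118 months.

118 months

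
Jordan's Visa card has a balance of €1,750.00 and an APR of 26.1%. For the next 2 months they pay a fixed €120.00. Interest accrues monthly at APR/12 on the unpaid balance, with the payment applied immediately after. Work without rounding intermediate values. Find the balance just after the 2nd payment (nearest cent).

Monthly rate r = 26.1%/12 = 2.175% = 0.02175.
Each month: B ← B·(1+r) − €120.00.
Month 1: interest €38.06; balance after payment €1,668.06.
Month 2: interest €36.28; balance after payment €1,584.34.

€1,584.34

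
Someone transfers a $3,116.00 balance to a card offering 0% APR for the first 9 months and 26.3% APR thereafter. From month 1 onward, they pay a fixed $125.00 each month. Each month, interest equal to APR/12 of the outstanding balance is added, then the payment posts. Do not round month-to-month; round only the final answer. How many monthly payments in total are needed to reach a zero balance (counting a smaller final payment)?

Promo months 1–9 at r₀ = 0%/12 = 0; months 10+ at r₁ = 26.3%/12 = 0.0219167.
After month 9 (no interest yet): B = $3,116.00 − 9·$125.00 = $1,991.00.
Then at r₁ with $125.00/mo: n₂ = −ln(1 − r₁·B/P)/ln(1+r₁) ≈ 19.81 → 20 more payments.

29 months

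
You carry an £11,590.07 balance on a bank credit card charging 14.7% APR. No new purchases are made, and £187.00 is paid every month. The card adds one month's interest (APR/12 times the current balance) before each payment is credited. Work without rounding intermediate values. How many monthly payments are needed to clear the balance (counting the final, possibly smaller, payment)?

Monthly rate r = 14.7%/12 = 1.225% = 0.01225.
Recurrence: B ← B·(1+r) − £187.00.
Month 1: interest £141.98; balance after payment £11,545.05.
Month 2: interest £141.43; balance after payment £11,499.48.
Closed form: n = −ln(1 − rB₀/P)/ln(1+r) = −ln(0.24076)/ln(1.01225) ≈ 116.953, so the balance reaches zero during payment 117.

117 payments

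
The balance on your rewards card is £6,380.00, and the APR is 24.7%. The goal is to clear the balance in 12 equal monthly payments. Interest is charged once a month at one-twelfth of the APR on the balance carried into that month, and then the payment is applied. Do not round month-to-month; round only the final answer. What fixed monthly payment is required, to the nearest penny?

Monthly rate r = 24.7%/12 = 2.05833% = 0.0205833.
Level-payment amortization: P = B₀·r / (1 − (1+r)^(−n)) = 6380.00·0.0205833 / (1 − 1.02058^(−12)).
Denominator 1 − (1+r)^(−12) = 0.21689799.
P = 131.322 / 0.21689799 ≈ 605.45.

£605.45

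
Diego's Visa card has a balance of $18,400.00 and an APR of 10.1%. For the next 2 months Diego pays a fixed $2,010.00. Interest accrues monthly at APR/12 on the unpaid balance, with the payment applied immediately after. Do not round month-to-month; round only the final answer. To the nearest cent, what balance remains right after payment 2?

$14,674.12

Monthly rate r = 10.1%/12 = 0.841667% = 0.00841667.
Each month: B ← B·(1+r) − $2,010.00.
Month 1: interest $154.87; balance after payment $16,544.87.
Month 2: interest $139.25; balance after payment $14,674.12.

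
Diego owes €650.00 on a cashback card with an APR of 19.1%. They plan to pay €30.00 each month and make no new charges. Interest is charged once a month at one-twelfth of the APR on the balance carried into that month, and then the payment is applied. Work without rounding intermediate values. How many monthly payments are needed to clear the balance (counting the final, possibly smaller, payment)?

27 months

Monthly rate r = 19.1%/12 = 1.59167% = 0.0159167.
Recurrence: B ← B·(1+r) − €30.00.
Month 1: interest €10.35; balance after payment €630.35.
Month 2: interest €10.03; balance after payment €610.38.
Closed form: n = −ln(1 − rB₀/P)/ln(1+r) = −ln(0.65514)/ln(1.01592) ≈ 26.781, so the balance reaches zero during payment 27.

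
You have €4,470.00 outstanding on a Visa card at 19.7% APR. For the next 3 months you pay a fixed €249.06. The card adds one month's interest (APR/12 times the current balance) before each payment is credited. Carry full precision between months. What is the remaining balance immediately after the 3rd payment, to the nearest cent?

€3,934.27

Monthly rate r = 19.7%/12 = 1.64167% = 0.0164167.
Each month: B ← B·(1+r) − €249.06.
Month 1: interest €73.38; balance after payment €4,294.32.
Month 2: interest €70.50; balance after payment €4,115.76.
Month 3: interest €67.57; balance after payment €3,934.27.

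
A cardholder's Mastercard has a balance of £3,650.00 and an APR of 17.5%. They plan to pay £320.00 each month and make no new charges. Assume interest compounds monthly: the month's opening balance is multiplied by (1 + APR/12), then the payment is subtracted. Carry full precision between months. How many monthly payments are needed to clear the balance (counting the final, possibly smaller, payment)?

Monthly rate r = 17.5%/12 = 1.45833% = 0.0145833.
Recurrence: B ← B·(1+r) − £320.00.
Month 1: interest £53.23; balance after payment £3,383.23.
Month 2: interest £49.34; balance after payment £3,112.57.
Closed form: n = −ln(1 − rB₀/P)/ln(1+r) = −ln(0.83366)/ln(1.01458) ≈ 12.566, so the balance reaches zero during payment 13.

13 months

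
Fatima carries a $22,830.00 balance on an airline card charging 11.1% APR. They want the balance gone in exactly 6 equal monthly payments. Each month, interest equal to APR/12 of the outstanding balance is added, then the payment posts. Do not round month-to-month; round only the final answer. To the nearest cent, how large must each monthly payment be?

Monthly rate r = 11.1%/12 = 0.925% = 0.00925.
Level-payment amortization: P = B₀·r / (1 − (1+r)^(−n)) = 22830.00·0.00925 / (1 − 1.00925^(−6)).
Denominator 1 − (1+r)^(−6) = 0.0537466032.
P = 211.177 / 0.0537466032 ≈ 3929.13.

$3,929.13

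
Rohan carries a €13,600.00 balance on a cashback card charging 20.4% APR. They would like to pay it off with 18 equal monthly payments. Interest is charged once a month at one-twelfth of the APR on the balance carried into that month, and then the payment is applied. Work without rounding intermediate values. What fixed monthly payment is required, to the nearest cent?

Monthly rate r = 20.4%/12 = 1.7% = 0.017.
Level-payment amortization: P = B₀·r / (1 − (1+r)^(−n)) = 13600.00·0.017 / (1 − 1.017^(−18)).
Denominator 1 − (1+r)^(−18) = 0.261717036.
P = 231.2 / 0.261717036 ≈ 883.40.

€883.40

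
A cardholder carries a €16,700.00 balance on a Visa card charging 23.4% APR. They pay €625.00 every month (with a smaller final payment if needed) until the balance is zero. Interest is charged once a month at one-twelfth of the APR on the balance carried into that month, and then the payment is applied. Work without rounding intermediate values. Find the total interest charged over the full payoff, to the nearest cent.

Monthly rate r = 23.4%/12 = 1.95% = 0.0195.
Payoff takes n = ⌈−ln(1 − rB₀/P)/ln(1+r)⌉ = ⌈38.118⌉ = 39 payments; the last is €74.10.
Total paid = 38·€625.00 + €74.10 = €23,824.10.
Total interest = total paid − principal = €23,824.10 − €16,700.00 = €7,124.10.

€7,124.10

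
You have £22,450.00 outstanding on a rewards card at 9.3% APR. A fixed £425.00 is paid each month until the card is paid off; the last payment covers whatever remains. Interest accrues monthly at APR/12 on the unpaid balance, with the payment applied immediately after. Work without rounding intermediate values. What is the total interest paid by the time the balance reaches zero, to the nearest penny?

£6,539.35

Monthly rate r = 9.3%/12 = 0.775% = 0.00775.
Payoff takes n = ⌈−ln(1 − rB₀/P)/ln(1+r)⌉ = ⌈68.210⌉ = 69 payments; the last is £89.35.
Total paid = 68·£425.00 + £89.35 = £28,989.35.
Total interest = total paid − principal = £28,989.35 − £22,450.00 = £6,539.35.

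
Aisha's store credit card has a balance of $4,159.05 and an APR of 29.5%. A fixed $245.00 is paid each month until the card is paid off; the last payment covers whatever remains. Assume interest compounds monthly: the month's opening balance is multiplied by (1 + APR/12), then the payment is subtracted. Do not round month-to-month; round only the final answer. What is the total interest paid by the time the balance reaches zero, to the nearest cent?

$1,290.25

Monthly rate r = 29.5%/12 = 2.45833% = 0.0245833.
Payoff takes n = ⌈−ln(1 − rB₀/P)/ln(1+r)⌉ = ⌈22.240⌉ = 23 payments; the last is $59.30.
Total paid = 22·$245.00 + $59.30 = $5,449.30.
Total interest = total paid − principal = $5,449.30 − $4,159.05 = $1,290.25.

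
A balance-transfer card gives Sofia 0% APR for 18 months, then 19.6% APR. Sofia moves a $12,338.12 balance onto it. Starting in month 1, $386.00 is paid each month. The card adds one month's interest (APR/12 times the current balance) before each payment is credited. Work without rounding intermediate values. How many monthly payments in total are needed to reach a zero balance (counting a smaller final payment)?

Promo months 1–18 at r₀ = 0%/12 = 0; months 19+ at r₁ = 19.6%/12 = 0.0163333.
After month 18 (no interest yet): B = $12,338.12 − 18·$386.00 = $5,390.12.
Then at r₁ with $386.00/mo: n₂ = −ln(1 − r₁·B/P)/ln(1+r₁) ≈ 15.98 → 16 more payments.

34 months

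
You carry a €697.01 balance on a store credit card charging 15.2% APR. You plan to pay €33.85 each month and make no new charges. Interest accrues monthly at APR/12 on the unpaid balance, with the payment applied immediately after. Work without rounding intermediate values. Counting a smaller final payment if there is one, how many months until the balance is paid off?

Monthly rate r = 15.2%/12 = 1.26667% = 0.0126667.
Recurrence: B ← B·(1+r) − €33.85.
Month 1: interest €8.83; balance after payment €671.99.
Month 2: interest €8.51; balance after payment €646.65.
Closed form: n = −ln(1 − rB₀/P)/ln(1+r) = −ln(0.73918)/ln(1.01267) ≈ 24.010, so the balance reaches zero during payment 25.

25 months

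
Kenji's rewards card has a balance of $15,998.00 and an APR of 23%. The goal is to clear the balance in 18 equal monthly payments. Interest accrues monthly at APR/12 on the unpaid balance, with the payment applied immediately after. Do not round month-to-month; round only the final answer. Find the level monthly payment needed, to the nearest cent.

Monthly rate r = 23%/12 = 1.91667% = 0.0191667.
Level-payment amortization: P = B₀·r / (1 − (1+r)^(−n)) = 15998.00·0.0191667 / (1 − 1.01917^(−18)).
Denominator 1 − (1+r)^(−18) = 0.289463811.
P = 306.628 / 0.289463811 ≈ 1059.30.

$1,059.30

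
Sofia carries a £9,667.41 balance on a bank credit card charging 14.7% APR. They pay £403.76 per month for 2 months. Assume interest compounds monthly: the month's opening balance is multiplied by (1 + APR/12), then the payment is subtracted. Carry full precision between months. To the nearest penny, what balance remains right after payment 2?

£9,093.25

Monthly rate r = 14.7%/12 = 1.225% = 0.01225.
Each month: B ← B·(1+r) − £403.76.
Month 1: interest £118.43; balance after payment £9,382.08.
Month 2: interest £114.93; balance after payment £9,093.25.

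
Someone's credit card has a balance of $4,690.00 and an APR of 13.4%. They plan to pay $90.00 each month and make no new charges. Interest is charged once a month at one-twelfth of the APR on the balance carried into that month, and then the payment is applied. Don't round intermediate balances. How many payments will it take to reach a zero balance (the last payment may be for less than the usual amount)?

79 months

Monthly rate r = 13.4%/12 = 1.11667% = 0.0111667.
Recurrence: B ← B·(1+r) − $90.00.
Month 1: interest $52.37; balance after payment $4,652.37.
Month 2: interest $51.95; balance after payment $4,614.32.
Closed form: n = −ln(1 − rB₀/P)/ln(1+r) = −ln(0.41809)/ln(1.01117) ≈ 78.529, so the balance reaches zero during payment 79.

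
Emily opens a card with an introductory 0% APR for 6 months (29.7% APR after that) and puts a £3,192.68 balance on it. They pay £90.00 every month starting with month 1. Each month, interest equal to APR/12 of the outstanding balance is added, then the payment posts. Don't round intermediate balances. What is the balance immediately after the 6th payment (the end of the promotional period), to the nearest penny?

£2,652.68

Promo months 1–6 at r₀ = 0%/12 = 0; months 7+ at r₁ = 29.7%/12 = 0.02475.
After month 6 (no interest yet): B = £3,192.68 − 6·£90.00 = £2,652.68.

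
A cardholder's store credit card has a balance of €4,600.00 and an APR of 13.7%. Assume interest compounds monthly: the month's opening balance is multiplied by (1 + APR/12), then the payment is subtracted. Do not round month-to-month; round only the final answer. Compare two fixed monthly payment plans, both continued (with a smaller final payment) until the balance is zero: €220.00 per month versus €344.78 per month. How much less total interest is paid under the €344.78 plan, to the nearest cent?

Monthly rate r = 13.7%/12 = 1.14167% = 0.0114167.
At €220.00/mo: n = ⌈−ln(1 − rB₀/P)/ln(1+r)⌉ = 25 payments (last €5.77); total interest = total paid − €4,600.00 = €685.77.
At €344.78/mo: 15 payments (last €192.54); total interest €419.46.
Interest saved = €685.77 − €419.46 = €266.31.

€266.31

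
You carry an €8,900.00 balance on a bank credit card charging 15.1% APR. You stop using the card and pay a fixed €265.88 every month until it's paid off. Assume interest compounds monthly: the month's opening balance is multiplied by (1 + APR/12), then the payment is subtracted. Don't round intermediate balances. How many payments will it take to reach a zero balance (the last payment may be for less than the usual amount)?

44 months

Monthly rate r = 15.1%/12 = 1.25833% = 0.0125833.
Recurrence: B ← B·(1+r) − €265.88.
Month 1: interest €111.99; balance after payment €8,746.11.
Month 2: interest €110.06; balance after payment €8,590.29.
Closed form: n = −ln(1 − rB₀/P)/ln(1+r) = −ln(0.57879)/ln(1.01258) ≈ 43.729, so the balance reaches zero during payment 44.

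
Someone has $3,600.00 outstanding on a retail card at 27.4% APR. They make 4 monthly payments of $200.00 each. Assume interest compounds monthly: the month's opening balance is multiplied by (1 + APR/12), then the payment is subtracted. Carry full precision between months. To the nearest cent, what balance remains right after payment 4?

Monthly rate r = 27.4%/12 = 2.28333% = 0.0228333.
Each month: B ← B·(1+r) − $200.00.
Month 1: interest $82.20; balance after payment $3,482.20.
Month 2: interest $79.51; balance after payment $3,361.71.
Month 3: interest $76.76; balance after payment $3,238.47.
Month 4: interest $73.95; balance after payment $3,112.41.

$3,112.41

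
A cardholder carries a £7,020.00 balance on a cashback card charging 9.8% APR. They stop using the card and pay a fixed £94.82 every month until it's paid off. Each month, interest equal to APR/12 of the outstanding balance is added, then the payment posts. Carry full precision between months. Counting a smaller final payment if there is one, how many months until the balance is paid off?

115 payments

Monthly rate r = 9.8%/12 = 0.816667% = 0.00816667.
Recurrence: B ← B·(1+r) − £94.82.
Month 1: interest £57.33; balance after payment £6,982.51.
Month 2: interest £57.02; balance after payment £6,944.71.
Closed form: n = −ln(1 − rB₀/P)/ln(1+r) = −ln(0.39538)/ln(1.00817) ≈ 114.084, so the balance reaches zero during payment 115.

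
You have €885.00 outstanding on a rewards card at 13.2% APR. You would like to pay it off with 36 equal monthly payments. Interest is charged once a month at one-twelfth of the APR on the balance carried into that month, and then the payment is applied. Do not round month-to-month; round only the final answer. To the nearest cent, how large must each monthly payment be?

€29.90

Monthly rate r = 13.2%/12 = 1.1% = 0.011.
Level-payment amortization: P = B₀·r / (1 − (1+r)^(−n)) = 885.00·0.011 / (1 − 1.011^(−36)).
Denominator 1 − (1+r)^(−36) = 0.325536583.
P = 9.735 / 0.325536583 ≈ 29.90.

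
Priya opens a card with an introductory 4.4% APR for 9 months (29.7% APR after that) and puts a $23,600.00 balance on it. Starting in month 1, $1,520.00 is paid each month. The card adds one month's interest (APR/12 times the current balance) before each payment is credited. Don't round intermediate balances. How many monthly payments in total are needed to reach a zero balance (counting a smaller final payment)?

17 payments

Promo months 1–9 at r₀ = 4.4%/12 = 0.00366667; months 10+ at r₁ = 29.7%/12 = 0.02475.
After month 9: iterate B ← B·(1+r₀) − $1,520.00 for 9 months → $10,507.95.
Then at r₁ with $1,520.00/mo: n₂ = −ln(1 − r₁·B/P)/ln(1+r₁) ≈ 7.68 → 8 more payments.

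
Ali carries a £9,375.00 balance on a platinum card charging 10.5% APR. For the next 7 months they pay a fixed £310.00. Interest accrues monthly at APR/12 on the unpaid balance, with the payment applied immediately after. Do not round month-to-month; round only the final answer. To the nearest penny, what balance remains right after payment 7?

£7,736.71

Monthly rate r = 10.5%/12 = 0.875% = 0.00875.
Each month: B ← B·(1+r) − £310.00.
Month 1: interest £82.03; balance after payment £9,147.03.
Month 2: interest £80.04; balance after payment £8,917.07.
Month 3: interest £78.02; balance after payment £8,685.09.
Month 4: interest £75.99; balance after payment £8,451.09.
Month 5: interest £73.95; balance after payment £8,215.03.
Month 6: interest £71.88; balance after payment £7,976.92.
Month 7: interest £69.80; balance after payment £7,736.71.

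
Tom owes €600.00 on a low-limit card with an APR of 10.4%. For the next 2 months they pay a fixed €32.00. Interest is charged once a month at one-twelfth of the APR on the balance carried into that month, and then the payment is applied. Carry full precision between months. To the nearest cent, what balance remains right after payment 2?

Monthly rate r = 10.4%/12 = 0.866667% = 0.00866667.
Each month: B ← B·(1+r) − €32.00.
Month 1: interest €5.20; balance after payment €573.20.
Month 2: interest €4.97; balance after payment €546.17.

€546.17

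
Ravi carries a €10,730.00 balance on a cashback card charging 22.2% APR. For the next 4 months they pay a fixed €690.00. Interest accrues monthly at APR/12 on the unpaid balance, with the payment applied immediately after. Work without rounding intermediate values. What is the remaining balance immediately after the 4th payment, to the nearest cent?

€8,708.79

Monthly rate r = 22.2%/12 = 1.85% = 0.0185.
Each month: B ← B·(1+r) − €690.00.
Month 1: interest €198.50; balance after payment €10,238.50.
Month 2: interest €189.41; balance after payment €9,737.92.
Month 3: interest €180.15; balance after payment €9,228.07.
Month 4: interest €170.72; balance after payment €8,708.79.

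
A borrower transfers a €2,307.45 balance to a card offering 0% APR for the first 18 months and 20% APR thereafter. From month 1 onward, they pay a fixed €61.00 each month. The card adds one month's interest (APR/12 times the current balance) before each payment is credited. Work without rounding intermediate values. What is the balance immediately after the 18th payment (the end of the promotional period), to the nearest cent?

Promo months 1–18 at r₀ = 0%/12 = 0; months 19+ at r₁ = 20%/12 = 0.0166667.
After month 18 (no interest yet): B = €2,307.45 − 18·€61.00 = €1,209.45.

€1,209.45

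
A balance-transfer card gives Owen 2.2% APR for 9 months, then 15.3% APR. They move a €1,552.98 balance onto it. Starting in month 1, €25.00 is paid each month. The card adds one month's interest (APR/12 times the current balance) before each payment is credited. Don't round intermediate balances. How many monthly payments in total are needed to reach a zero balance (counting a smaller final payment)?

102 months

Promo months 1–9 at r₀ = 2.2%/12 = 0.00183333; months 10+ at r₁ = 15.3%/12 = 0.01275.
After month 9: iterate B ← B·(1+r₀) − €25.00 for 9 months → €1,352.14.
Then at r₁ with €25.00/mo: n₂ = −ln(1 − r₁·B/P)/ln(1+r₁) ≈ 92.34 → 93 more payments.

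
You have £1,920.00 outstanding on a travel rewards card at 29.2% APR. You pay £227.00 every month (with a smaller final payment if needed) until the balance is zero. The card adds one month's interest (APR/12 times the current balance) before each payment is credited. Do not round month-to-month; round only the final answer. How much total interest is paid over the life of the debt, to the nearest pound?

Monthly rate r = 29.2%/12 = 2.43333% = 0.0243333.
Payoff takes n = ⌈−ln(1 − rB₀/P)/ln(1+r)⌉ = ⌈9.585⌉ = 10 payments; the last is £133.42.
Total paid = 9·£227.00 + £133.42 = £2,176.42.
Total interest = total paid − principal = £2,176.42 − £1,920.00 = £256.42.

£256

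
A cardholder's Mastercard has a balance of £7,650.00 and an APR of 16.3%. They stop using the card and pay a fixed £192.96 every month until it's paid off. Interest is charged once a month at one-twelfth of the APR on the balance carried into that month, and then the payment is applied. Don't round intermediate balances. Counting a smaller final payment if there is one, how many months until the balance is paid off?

Monthly rate r = 16.3%/12 = 1.35833% = 0.0135833.
Recurrence: B ← B·(1+r) − £192.96.
Month 1: interest £103.91; balance after payment £7,560.95.
Month 2: interest £102.70; balance after payment £7,470.70.
Closed form: n = −ln(1 − rB₀/P)/ln(1+r) = −ln(0.46148)/ln(1.01358) ≈ 57.317, so the balance reaches zero during payment 58.

58 months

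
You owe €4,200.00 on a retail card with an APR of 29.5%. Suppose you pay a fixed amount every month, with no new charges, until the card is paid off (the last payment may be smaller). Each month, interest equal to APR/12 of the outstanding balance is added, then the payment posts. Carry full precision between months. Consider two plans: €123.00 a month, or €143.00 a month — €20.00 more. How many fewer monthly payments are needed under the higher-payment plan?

23 fewer payments

Monthly rate r = 29.5%/12 = 2.45833% = 0.0245833.
At €123.00/mo: n = ⌈−ln(1 − rB₀/P)/ln(1+r)⌉ = 76 payments (last €38.71); total interest = total paid − €4,200.00 = €5,063.71.
At €143.00/mo: 53 payments (last €102.58); total interest €3,338.58.
Payments saved = 76 − 53 = 23.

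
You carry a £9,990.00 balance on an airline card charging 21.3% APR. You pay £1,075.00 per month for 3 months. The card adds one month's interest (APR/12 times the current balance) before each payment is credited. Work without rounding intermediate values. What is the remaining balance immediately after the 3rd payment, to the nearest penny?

Monthly rate r = 21.3%/12 = 1.775% = 0.01775.
Each month: B ← B·(1+r) − £1,075.00.
Month 1: interest £177.32; balance after payment £9,092.32.
Month 2: interest £161.39; balance after payment £8,178.71.
Month 3: interest £145.17; balance after payment £7,248.88.

£7,248.88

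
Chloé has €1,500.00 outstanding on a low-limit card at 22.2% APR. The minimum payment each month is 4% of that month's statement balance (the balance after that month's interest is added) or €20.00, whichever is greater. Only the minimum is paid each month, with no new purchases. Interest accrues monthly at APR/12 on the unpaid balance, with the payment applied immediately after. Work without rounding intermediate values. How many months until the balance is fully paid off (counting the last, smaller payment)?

Monthly rate r = 22.2%/12 = 1.85% = 0.0185.
While 4% of the post-interest balance exceeds €20.00, each month B ← (B·(1+r))·(1 − 0.04), i.e. B shrinks by the factor (1+r)·0.96 = 0.97776.
This holds for months 1–50. Entering month 51 the balance is €487.20; 4% of the post-interest balance is now below €20.00, so the flat €20.00 minimum applies from here.
From month 51 a fixed €20.00 at rate r clears €487.20 in 33 more payments. Total: 50 + 33 = 83 months.

83 months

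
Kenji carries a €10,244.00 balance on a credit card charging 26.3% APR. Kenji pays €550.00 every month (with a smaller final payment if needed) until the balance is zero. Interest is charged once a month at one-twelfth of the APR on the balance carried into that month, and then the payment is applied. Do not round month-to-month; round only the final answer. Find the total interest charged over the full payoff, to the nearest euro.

Monthly rate r = 26.3%/12 = 2.19167% = 0.0219167.
Payoff takes n = ⌈−ln(1 − rB₀/P)/ln(1+r)⌉ = ⌈24.197⌉ = 25 payments; the last is €109.55.
Total paid = 24·€550.00 + €109.55 = €13,309.55.
Total interest = total paid − principal = €13,309.55 − €10,244.00 = €3,065.55.

€3,066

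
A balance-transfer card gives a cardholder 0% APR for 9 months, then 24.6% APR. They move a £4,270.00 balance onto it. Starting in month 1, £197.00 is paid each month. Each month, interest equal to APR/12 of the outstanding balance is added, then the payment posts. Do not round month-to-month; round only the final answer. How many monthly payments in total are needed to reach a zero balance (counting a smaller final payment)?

24 months

Promo months 1–9 at r₀ = 0%/12 = 0; months 10+ at r₁ = 24.6%/12 = 0.0205.
After month 9 (no interest yet): B = £4,270.00 − 9·£197.00 = £2,497.00.
Then at r₁ with £197.00/mo: n₂ = −ln(1 − r₁·B/P)/ln(1+r₁) ≈ 14.83 → 15 more payments.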